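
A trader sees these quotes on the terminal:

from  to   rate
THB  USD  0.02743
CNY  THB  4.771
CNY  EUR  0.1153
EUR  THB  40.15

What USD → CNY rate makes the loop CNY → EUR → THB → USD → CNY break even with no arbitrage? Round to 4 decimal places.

Known legs of the cycle: 0.1153 × 40.15 × 0.02743 = 0.12698156185
For no arbitrage the full-cycle product must be 1, so the missing rate is 1 / 0.12698156185 ≈ 7.875159.

7.8752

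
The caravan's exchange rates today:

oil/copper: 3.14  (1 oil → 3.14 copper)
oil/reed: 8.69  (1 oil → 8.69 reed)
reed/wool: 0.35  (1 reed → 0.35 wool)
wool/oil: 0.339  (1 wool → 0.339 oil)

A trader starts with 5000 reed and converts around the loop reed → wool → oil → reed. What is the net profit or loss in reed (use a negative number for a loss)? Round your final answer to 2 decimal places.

5000 reed × 0.35 = 1750 wool
1750 wool × 0.339 = 593.25 oil
593.25 oil × 8.69 = 5155.3425 reed
Net change: 5155.3425 − 5000 = 155.3425 reed

155.34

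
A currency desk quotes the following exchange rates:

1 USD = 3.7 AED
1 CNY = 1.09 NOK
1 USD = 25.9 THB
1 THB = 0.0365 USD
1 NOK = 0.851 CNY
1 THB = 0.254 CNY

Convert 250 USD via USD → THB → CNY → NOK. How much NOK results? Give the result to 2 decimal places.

1792.67

250 USD × 25.9 = 6475 THB
6475 THB × 0.254 = 1644.65 CNY
1644.65 CNY × 1.09 = 1792.6685 NOK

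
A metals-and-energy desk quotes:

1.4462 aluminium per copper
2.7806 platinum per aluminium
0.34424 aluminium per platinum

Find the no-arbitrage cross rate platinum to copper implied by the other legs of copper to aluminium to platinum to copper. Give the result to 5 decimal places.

Known legs of the cycle: 1.4462 × 2.7806 = 4.02130372
For no arbitrage the full-cycle product must be 1, so the missing rate is 1 / 4.02130372 ≈ 0.2486756.

0.24868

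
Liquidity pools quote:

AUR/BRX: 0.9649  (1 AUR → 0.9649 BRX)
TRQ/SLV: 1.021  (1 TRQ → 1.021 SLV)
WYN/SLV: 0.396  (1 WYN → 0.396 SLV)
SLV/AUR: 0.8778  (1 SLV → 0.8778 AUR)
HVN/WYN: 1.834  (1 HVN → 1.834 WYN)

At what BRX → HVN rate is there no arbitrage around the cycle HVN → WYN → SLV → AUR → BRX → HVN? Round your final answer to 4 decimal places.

Known legs of the cycle: 1.834 × 0.396 × 0.8778 × 0.9649 = 0.61513777887408
For no arbitrage the full-cycle product must be 1, so the missing rate is 1 / 0.61513777887408 ≈ 1.625652.

1.6257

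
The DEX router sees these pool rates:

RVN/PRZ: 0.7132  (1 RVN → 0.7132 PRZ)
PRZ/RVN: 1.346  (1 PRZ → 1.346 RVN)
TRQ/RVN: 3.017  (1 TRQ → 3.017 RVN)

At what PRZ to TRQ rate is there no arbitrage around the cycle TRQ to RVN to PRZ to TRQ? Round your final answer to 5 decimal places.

Known legs of the cycle: 3.017 × 0.7132 = 2.1517244
For no arbitrage the full-cycle product must be 1, so the missing rate is 1 / 2.1517244 ≈ 0.4647435.

0.46474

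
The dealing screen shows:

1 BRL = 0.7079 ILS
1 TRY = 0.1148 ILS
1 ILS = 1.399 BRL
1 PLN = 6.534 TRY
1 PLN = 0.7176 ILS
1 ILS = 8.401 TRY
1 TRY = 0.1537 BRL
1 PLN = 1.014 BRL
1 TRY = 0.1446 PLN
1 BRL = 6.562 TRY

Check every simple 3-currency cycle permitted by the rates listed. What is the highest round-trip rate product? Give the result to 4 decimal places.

TRY→ILS→BRL→TRY: 0.1148 × 1.399 × 6.562 = 1.05389
TRY→PLN→BRL→TRY: 0.1446 × 1.014 × 6.562 = 0.96215
TRY→BRL→ILS→TRY: 0.1537 × 0.7079 × 8.401 = 0.91406
TRY→PLN→ILS→TRY: 0.1446 × 0.7176 × 8.401 = 0.87173
Maximum is TRY→ILS→BRL→TRY at 1.0539; arbitrage exists.

1.0539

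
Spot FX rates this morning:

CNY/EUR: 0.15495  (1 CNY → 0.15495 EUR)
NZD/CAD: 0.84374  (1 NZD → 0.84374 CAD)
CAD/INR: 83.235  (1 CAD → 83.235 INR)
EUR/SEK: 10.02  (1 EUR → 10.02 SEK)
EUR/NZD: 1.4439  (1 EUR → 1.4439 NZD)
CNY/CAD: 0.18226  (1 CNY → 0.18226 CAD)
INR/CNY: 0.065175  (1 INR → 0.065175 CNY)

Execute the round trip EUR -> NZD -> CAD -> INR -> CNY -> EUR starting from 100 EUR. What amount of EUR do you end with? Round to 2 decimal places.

102.41

100 EUR × 1.4439 = 144.39 NZD
144.39 NZD × 0.84374 = 121.8276186 CAD
121.8276186 CAD × 83.235 = 10140.321834171 INR
10140.321834171 INR × 0.065175 = 660.895475542094925 CNY
660.895475542094925 CNY × 0.15495 = 102.40575393524760862875 EUR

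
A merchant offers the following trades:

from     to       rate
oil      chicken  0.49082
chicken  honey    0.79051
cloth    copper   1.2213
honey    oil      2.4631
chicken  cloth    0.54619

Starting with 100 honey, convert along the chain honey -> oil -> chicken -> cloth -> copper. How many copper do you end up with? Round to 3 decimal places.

100 honey × 2.4631 = 246.31 oil
246.31 oil × 0.49082 = 120.8938742 chicken
120.8938742 chicken × 0.54619 = 66.031025149298 cloth
66.031025149298 cloth × 1.2213 = 80.6436910148376474 copper

80.644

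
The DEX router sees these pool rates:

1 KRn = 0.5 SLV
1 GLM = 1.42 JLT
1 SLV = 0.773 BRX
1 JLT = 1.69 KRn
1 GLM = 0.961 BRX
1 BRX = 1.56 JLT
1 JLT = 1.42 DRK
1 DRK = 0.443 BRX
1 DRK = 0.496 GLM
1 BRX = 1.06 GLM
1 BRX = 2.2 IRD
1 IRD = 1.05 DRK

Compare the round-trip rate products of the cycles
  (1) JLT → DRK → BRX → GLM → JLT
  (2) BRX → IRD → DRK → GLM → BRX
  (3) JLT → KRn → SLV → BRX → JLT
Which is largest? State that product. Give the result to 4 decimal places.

(1) 1.42 × 0.443 × 1.06 × 1.42 = 0.94686
(2) 2.2 × 1.05 × 0.496 × 0.961 = 1.10108
(3) 1.69 × 0.5 × 0.773 × 1.56 = 1.01897
Highest is cycle (2) at 1.1011 (>1, arbitrage).

1.1011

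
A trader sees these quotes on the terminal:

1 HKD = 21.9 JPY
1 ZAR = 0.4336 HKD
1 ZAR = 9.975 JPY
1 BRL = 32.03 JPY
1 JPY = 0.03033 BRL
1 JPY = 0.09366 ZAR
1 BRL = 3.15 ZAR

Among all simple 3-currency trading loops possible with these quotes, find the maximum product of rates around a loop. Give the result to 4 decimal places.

0.9530

ZAR→JPY→BRL→ZAR: 9.975 × 0.03033 × 3.15 = 0.95301
ZAR→HKD→JPY→ZAR: 0.4336 × 21.9 × 0.09366 = 0.88938
Maximum is ZAR→JPY→BRL→ZAR at 0.9530; no arbitrage — every cycle loses value.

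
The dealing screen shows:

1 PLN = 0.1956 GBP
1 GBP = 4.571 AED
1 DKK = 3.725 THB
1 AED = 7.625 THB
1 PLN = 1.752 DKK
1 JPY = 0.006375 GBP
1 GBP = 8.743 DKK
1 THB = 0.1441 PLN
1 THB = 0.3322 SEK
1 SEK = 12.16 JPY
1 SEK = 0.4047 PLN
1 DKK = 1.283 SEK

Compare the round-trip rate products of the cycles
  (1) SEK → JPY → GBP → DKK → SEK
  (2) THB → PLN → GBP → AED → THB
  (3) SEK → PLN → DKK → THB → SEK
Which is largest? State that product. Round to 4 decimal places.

0.9824

(1) 12.16 × 0.006375 × 8.743 × 1.283 = 0.86956
(2) 0.1441 × 0.1956 × 4.571 × 7.625 = 0.98239
(3) 0.4047 × 1.752 × 3.725 × 0.3322 = 0.87739
Highest is cycle (2) at 0.9824 (≤1, no arbitrage).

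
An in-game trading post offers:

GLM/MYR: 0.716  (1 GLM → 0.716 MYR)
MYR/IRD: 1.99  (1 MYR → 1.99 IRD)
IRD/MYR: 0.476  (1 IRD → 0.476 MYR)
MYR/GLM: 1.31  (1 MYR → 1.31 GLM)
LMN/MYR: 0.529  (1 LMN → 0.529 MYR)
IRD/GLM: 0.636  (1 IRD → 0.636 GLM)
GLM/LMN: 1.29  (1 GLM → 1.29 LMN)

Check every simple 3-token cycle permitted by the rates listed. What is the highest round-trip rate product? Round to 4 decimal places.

0.9062

GLM→MYR→IRD→GLM: 0.716 × 1.99 × 0.636 = 0.90620
GLM→LMN→MYR→GLM: 1.29 × 0.529 × 1.31 = 0.89396
Maximum is GLM→MYR→IRD→GLM at 0.9062; no arbitrage — every cycle loses value.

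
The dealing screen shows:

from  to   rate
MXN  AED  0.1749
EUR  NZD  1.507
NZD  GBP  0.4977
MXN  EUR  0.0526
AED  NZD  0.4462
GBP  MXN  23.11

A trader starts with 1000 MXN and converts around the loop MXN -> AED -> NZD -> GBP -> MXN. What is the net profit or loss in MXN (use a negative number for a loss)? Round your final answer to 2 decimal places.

-102.39

1000 MXN × 0.1749 = 174.9 AED
174.9 AED × 0.4462 = 78.04038 NZD
78.04038 NZD × 0.4977 = 38.840697126 GBP
38.840697126 GBP × 23.11 = 897.60851058186 MXN
Net change: 897.60851058186 − 1000 = -102.39148941814 MXN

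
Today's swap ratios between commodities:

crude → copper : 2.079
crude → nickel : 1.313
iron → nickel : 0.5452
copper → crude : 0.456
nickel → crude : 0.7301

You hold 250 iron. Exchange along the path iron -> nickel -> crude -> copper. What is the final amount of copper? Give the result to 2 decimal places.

206.89

250 iron × 0.5452 = 136.3 nickel
136.3 nickel × 0.7301 = 99.51263 crude
99.51263 crude × 2.079 = 206.88675777 copper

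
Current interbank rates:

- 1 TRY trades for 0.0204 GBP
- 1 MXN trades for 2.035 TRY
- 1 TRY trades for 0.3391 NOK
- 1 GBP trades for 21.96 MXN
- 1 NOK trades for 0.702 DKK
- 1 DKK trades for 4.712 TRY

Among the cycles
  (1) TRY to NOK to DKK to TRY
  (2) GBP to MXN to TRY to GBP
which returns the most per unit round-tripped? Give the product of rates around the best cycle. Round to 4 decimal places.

1.1217

(1) 0.3391 × 0.702 × 4.712 = 1.12168
(2) 21.96 × 2.035 × 0.0204 = 0.91165
Highest is cycle (1) at 1.1217 (>1, arbitrage).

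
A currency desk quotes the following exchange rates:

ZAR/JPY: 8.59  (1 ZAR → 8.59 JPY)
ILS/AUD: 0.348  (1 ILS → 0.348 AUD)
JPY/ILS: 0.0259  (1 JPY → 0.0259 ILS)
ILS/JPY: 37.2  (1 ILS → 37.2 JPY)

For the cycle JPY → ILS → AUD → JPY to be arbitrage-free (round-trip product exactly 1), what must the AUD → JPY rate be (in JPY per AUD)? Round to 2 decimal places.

110.95

Known legs of the cycle: 0.0259 × 0.348 = 0.0090132
For no arbitrage the full-cycle product must be 1, so the missing rate is 1 / 0.0090132 ≈ 110.9484.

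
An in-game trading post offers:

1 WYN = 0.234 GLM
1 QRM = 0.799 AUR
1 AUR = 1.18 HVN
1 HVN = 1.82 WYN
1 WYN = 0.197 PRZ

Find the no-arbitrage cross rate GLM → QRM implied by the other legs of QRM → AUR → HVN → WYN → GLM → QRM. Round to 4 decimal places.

2.4905

Known legs of the cycle: 0.799 × 1.18 × 1.82 × 0.234 = 0.4015281816
For no arbitrage the full-cycle product must be 1, so the missing rate is 1 / 0.4015281816 ≈ 2.490485.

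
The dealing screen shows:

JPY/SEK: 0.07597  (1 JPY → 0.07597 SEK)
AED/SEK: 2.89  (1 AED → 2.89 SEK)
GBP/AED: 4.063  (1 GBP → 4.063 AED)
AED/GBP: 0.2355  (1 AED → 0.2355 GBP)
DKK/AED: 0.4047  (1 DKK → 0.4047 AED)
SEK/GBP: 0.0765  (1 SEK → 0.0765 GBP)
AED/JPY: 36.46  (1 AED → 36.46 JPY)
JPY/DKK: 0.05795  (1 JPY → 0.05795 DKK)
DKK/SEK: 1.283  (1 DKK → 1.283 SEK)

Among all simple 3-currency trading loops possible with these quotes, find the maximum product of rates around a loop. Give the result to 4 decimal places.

GBP→AED→SEK→GBP: 4.063 × 2.89 × 0.0765 = 0.89827
DKK→AED→JPY→DKK: 0.4047 × 36.46 × 0.05795 = 0.85507
Maximum is GBP→AED→SEK→GBP at 0.8983; no arbitrage — every cycle loses value.

0.8983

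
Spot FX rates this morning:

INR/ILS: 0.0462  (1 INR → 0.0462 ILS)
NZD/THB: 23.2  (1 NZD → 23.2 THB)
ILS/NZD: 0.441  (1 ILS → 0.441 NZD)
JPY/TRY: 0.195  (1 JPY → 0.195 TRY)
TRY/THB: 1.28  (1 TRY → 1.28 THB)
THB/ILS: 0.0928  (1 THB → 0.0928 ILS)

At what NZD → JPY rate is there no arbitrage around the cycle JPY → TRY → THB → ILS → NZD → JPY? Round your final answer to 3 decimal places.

Known legs of the cycle: 0.195 × 1.28 × 0.0928 × 0.441 = 0.01021483008
For no arbitrage the full-cycle product must be 1, so the missing rate is 1 / 0.01021483008 ≈ 97.89688.

97.897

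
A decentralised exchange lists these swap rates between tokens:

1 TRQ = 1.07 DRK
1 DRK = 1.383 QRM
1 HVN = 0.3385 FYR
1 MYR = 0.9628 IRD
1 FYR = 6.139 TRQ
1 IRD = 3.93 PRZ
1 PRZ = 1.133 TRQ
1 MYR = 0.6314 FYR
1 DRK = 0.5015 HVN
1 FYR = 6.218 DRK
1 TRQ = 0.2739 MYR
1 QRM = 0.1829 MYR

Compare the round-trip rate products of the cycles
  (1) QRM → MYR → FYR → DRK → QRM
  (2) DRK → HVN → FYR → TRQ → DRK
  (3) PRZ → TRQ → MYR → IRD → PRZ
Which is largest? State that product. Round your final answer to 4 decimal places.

(1) 0.1829 × 0.6314 × 6.218 × 1.383 = 0.99310
(2) 0.5015 × 0.3385 × 6.139 × 1.07 = 1.11509
(3) 1.133 × 0.2739 × 0.9628 × 3.93 = 1.17422
Highest is cycle (3) at 1.1742 (>1, arbitrage).

1.1742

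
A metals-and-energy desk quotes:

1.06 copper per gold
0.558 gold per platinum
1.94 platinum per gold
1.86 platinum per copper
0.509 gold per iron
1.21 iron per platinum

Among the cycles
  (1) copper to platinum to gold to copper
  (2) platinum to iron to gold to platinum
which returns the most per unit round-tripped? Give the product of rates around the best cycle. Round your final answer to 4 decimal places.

(1) 1.86 × 0.558 × 1.06 = 1.10015
(2) 1.21 × 0.509 × 1.94 = 1.19483
Highest is cycle (2) at 1.1948 (>1, arbitrage).

1.1948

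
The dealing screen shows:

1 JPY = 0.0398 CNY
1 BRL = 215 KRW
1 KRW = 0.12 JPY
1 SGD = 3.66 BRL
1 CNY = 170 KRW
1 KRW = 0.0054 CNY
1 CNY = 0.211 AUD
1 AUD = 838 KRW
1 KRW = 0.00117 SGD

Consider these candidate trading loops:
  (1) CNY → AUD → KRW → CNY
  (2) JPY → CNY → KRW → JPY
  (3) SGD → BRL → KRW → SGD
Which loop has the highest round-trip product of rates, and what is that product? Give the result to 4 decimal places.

0.9548

(1) 0.211 × 838 × 0.0054 = 0.95482
(2) 0.0398 × 170 × 0.12 = 0.81192
(3) 3.66 × 215 × 0.00117 = 0.92067
Highest is cycle (1) at 0.9548 (≤1, no arbitrage).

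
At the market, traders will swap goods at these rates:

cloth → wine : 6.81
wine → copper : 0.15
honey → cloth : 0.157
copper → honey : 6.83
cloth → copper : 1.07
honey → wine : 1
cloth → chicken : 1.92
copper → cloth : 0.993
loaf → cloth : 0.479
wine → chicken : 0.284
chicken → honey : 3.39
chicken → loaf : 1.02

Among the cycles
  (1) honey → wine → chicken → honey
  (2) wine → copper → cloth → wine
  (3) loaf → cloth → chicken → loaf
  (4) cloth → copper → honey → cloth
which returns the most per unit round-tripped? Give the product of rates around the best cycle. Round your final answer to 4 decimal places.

1.1474

(1) 1 × 0.284 × 3.39 = 0.96276
(2) 0.15 × 0.993 × 6.81 = 1.01435
(3) 0.479 × 1.92 × 1.02 = 0.93807
(4) 1.07 × 6.83 × 0.157 = 1.14737
Highest is cycle (4) at 1.1474 (>1, arbitrage).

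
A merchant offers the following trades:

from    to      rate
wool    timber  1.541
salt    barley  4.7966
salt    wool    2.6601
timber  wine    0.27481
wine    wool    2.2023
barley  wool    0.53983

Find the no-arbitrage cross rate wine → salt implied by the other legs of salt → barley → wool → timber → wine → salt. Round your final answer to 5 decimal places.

0.91196

Known legs of the cycle: 4.7966 × 0.53983 × 1.541 × 0.27481 = 1.09654305827179738
For no arbitrage the full-cycle product must be 1, so the missing rate is 1 / 1.09654305827179738 ≈ 0.9119569.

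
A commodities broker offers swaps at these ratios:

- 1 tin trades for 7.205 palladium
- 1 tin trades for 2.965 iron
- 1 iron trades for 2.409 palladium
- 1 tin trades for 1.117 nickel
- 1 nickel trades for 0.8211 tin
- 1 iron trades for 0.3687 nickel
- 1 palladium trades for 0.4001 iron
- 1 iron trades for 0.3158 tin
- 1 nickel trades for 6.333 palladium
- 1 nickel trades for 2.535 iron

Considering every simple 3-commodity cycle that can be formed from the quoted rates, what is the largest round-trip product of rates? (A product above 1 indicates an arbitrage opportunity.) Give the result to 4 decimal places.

0.9342

nickel→palladium→iron→nickel: 6.333 × 0.4001 × 0.3687 = 0.93422
tin→palladium→iron→tin: 7.205 × 0.4001 × 0.3158 = 0.91036
tin→iron→nickel→tin: 2.965 × 0.3687 × 0.8211 = 0.89762
tin→nickel→iron→tin: 1.117 × 2.535 × 0.3158 = 0.89422
Maximum is nickel→palladium→iron→nickel at 0.9342; no arbitrage — every cycle loses value.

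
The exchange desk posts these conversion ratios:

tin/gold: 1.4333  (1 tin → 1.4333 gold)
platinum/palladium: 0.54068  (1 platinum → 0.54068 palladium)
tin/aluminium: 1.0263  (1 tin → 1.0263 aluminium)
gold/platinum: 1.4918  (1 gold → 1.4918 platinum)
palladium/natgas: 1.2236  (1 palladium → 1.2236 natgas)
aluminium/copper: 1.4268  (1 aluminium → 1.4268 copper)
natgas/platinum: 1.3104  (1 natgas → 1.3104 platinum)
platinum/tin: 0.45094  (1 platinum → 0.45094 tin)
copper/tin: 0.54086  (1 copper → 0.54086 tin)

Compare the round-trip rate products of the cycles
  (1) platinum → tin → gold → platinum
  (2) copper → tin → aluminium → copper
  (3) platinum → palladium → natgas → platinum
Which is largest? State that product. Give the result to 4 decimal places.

0.9642

(1) 0.45094 × 1.4333 × 1.4918 = 0.96420
(2) 0.54086 × 1.0263 × 1.4268 = 0.79199
(3) 0.54068 × 1.2236 × 1.3104 = 0.86693
Highest is cycle (1) at 0.9642 (≤1, no arbitrage).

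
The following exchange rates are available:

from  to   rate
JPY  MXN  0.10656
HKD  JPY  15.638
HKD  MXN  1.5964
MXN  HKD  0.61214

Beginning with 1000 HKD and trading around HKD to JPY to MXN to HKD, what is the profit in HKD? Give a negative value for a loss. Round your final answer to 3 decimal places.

20.061

1000 HKD × 15.638 = 15638 JPY
15638 JPY × 0.10656 = 1666.38528 MXN
1666.38528 MXN × 0.61214 = 1020.0610852992 HKD
Net change: 1020.0610852992 − 1000 = 20.0610852992 HKD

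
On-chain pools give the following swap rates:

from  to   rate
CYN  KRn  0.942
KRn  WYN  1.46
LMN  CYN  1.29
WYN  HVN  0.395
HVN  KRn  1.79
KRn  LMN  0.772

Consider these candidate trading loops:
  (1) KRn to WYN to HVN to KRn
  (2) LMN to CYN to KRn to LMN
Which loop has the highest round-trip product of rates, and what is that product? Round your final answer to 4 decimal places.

1.0323

(1) 1.46 × 0.395 × 1.79 = 1.03229
(2) 1.29 × 0.942 × 0.772 = 0.93812
Highest is cycle (1) at 1.0323 (>1, arbitrage).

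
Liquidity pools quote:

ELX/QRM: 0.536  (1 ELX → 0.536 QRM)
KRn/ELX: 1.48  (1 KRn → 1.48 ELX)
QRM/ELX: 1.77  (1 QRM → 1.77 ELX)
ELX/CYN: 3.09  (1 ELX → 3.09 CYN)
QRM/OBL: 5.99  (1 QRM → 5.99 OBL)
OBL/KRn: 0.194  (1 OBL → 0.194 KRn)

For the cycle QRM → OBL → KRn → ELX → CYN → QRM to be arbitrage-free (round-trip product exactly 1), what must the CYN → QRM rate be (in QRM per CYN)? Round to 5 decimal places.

Known legs of the cycle: 5.99 × 0.194 × 1.48 × 3.09 = 5.314332792
For no arbitrage the full-cycle product must be 1, so the missing rate is 1 / 5.314332792 ≈ 0.1881704.

0.18817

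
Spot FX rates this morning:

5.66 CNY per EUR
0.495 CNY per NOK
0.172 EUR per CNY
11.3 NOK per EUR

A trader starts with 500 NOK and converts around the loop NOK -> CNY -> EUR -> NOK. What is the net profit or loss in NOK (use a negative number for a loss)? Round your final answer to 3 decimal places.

-18.959

500 NOK × 0.495 = 247.5 CNY
247.5 CNY × 0.172 = 42.57 EUR
42.57 EUR × 11.3 = 481.041 NOK
Net change: 481.041 − 500 = -18.959 NOK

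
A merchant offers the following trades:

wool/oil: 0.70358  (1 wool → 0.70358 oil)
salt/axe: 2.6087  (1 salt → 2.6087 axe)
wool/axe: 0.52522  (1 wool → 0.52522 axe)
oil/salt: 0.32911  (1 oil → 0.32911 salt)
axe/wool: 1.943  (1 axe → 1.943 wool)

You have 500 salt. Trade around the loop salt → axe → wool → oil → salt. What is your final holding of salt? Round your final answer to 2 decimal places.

586.84

500 salt × 2.6087 = 1304.35 axe
1304.35 axe × 1.943 = 2534.35205 wool
2534.35205 wool × 0.70358 = 1783.119415339 oil
1783.119415339 oil × 0.32911 = 586.84243078221829 salt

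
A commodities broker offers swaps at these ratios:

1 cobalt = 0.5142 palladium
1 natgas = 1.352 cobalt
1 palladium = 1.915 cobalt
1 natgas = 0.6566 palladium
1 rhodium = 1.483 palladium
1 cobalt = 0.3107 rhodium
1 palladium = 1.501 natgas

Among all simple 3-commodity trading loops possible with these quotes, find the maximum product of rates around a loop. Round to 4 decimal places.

natgas→cobalt→palladium→natgas: 1.352 × 0.5142 × 1.501 = 1.04349
rhodium→palladium→cobalt→rhodium: 1.483 × 1.915 × 0.3107 = 0.88237
Maximum is natgas→cobalt→palladium→natgas at 1.0435; arbitrage exists.

1.0435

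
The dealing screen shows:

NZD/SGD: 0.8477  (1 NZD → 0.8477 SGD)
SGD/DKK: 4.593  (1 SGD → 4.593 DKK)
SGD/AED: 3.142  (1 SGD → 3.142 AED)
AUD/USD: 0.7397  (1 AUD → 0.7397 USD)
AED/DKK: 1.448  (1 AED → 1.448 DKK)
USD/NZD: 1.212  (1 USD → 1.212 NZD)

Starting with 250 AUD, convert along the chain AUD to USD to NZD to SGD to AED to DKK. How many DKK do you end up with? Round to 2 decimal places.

864.40

250 AUD × 0.7397 = 184.925 USD
184.925 USD × 1.212 = 224.1291 NZD
224.1291 NZD × 0.8477 = 189.99423807 SGD
189.99423807 SGD × 3.142 = 596.96189601594 AED
596.96189601594 AED × 1.448 = 864.40082543108112 DKK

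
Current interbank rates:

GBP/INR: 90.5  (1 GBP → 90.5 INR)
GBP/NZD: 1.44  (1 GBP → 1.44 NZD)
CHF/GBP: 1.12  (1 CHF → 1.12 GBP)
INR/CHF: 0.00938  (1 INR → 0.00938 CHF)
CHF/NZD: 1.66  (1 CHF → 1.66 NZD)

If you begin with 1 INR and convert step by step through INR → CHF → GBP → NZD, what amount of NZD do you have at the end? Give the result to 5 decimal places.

1 INR × 0.00938 = 0.00938 CHF
0.00938 CHF × 1.12 = 0.0105056 GBP
0.0105056 GBP × 1.44 = 0.015128064 NZD

0.01513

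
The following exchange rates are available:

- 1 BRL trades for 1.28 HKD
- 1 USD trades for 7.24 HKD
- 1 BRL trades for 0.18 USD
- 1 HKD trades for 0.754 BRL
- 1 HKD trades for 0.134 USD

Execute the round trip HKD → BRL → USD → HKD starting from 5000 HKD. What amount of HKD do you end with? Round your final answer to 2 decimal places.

5000 HKD × 0.754 = 3770 BRL
3770 BRL × 0.18 = 678.6 USD
678.6 USD × 7.24 = 4913.064 HKD

4913.06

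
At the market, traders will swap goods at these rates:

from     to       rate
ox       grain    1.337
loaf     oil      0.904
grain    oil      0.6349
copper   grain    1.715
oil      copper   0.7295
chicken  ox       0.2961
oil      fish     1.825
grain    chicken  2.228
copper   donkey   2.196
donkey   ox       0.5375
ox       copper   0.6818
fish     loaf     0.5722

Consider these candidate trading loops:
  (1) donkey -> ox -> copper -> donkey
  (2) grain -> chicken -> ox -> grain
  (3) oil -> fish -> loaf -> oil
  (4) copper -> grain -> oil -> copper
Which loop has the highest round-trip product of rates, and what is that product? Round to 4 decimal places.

0.9440

(1) 0.5375 × 0.6818 × 2.196 = 0.80476
(2) 2.228 × 0.2961 × 1.337 = 0.88203
(3) 1.825 × 0.5722 × 0.904 = 0.94402
(4) 1.715 × 0.6349 × 0.7295 = 0.79432
Highest is cycle (3) at 0.9440 (≤1, no arbitrage).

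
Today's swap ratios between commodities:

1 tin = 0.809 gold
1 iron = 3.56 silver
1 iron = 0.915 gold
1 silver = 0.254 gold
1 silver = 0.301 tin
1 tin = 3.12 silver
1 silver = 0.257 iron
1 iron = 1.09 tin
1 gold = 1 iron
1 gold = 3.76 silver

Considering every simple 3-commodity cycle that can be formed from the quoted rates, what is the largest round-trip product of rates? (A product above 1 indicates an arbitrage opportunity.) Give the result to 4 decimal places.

0.9156

silver→tin→gold→silver: 0.301 × 0.809 × 3.76 = 0.91559
silver→gold→iron→silver: 0.254 × 1 × 3.56 = 0.90424
silver→iron→gold→silver: 0.257 × 0.915 × 3.76 = 0.88418
iron→tin→gold→iron: 1.09 × 0.809 × 1 = 0.88181
silver→iron→tin→silver: 0.257 × 1.09 × 3.12 = 0.87401
Maximum is silver→tin→gold→silver at 0.9156; no arbitrage — every cycle loses value.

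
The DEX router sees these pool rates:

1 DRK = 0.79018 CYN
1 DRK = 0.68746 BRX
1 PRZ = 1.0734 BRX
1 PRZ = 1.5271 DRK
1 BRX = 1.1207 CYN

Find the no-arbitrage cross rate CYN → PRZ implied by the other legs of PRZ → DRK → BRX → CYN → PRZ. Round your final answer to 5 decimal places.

Known legs of the cycle: 1.5271 × 0.68746 × 1.1207 = 1.1765334600362
For no arbitrage the full-cycle product must be 1, so the missing rate is 1 / 1.1765334600362 ≈ 0.8499546.

0.84995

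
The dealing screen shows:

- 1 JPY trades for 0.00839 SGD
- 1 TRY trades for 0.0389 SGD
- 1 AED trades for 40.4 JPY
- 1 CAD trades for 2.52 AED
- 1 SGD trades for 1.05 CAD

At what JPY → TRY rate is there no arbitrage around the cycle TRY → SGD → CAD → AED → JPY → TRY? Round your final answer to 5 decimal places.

0.24048

Known legs of the cycle: 0.0389 × 1.05 × 2.52 × 40.4 = 4.15834776
For no arbitrage the full-cycle product must be 1, so the missing rate is 1 / 4.15834776 ≈ 0.2404801.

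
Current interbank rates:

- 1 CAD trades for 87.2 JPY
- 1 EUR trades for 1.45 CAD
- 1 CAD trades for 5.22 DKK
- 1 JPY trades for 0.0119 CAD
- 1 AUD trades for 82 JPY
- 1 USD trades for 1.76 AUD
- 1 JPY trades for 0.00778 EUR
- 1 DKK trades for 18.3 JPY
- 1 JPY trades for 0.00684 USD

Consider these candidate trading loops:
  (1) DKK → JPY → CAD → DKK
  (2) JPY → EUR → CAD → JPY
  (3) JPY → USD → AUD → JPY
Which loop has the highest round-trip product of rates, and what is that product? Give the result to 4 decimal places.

(1) 18.3 × 0.0119 × 5.22 = 1.13676
(2) 0.00778 × 1.45 × 87.2 = 0.98370
(3) 0.00684 × 1.76 × 82 = 0.98715
Highest is cycle (1) at 1.1368 (>1, arbitrage).

1.1368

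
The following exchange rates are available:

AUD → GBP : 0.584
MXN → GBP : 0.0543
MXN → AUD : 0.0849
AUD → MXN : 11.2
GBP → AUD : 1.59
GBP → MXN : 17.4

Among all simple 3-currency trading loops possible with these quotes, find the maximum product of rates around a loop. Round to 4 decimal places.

0.9670

AUD→MXN→GBP→AUD: 11.2 × 0.0543 × 1.59 = 0.96697
AUD→GBP→MXN→AUD: 0.584 × 17.4 × 0.0849 = 0.86272
Maximum is AUD→MXN→GBP→AUD at 0.9670; no arbitrage — every cycle loses value.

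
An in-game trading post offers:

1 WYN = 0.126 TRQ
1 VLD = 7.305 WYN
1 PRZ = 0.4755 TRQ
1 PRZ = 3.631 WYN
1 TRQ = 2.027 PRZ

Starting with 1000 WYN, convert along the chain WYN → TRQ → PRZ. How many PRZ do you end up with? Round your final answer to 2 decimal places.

1000 WYN × 0.126 = 126 TRQ
126 TRQ × 2.027 = 255.402 PRZ

255.40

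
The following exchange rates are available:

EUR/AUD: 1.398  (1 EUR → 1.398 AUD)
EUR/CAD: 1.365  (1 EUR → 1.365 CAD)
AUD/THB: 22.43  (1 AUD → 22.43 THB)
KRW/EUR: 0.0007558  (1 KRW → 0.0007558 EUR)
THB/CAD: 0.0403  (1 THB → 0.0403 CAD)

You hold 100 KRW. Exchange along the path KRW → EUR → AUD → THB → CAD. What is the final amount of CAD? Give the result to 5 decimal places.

100 KRW × 0.0007558 = 0.07558 EUR
0.07558 EUR × 1.398 = 0.10566084 AUD
0.10566084 AUD × 22.43 = 2.3699726412 THB
2.3699726412 THB × 0.0403 = 0.09550989744036 CAD

0.09551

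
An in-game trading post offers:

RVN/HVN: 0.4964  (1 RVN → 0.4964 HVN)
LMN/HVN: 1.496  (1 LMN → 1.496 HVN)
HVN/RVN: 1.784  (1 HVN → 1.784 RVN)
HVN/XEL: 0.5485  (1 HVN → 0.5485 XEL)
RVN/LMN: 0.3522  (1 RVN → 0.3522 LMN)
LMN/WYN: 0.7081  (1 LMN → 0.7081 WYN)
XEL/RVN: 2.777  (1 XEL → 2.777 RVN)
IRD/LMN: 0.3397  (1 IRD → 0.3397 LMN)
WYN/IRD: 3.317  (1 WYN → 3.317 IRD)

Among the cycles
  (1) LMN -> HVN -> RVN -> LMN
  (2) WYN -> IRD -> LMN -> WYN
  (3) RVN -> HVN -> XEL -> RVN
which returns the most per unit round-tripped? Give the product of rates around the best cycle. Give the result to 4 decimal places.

0.9400

(1) 1.496 × 1.784 × 0.3522 = 0.93997
(2) 3.317 × 0.3397 × 0.7081 = 0.79788
(3) 0.4964 × 0.5485 × 2.777 = 0.75611
Highest is cycle (1) at 0.9400 (≤1, no arbitrage).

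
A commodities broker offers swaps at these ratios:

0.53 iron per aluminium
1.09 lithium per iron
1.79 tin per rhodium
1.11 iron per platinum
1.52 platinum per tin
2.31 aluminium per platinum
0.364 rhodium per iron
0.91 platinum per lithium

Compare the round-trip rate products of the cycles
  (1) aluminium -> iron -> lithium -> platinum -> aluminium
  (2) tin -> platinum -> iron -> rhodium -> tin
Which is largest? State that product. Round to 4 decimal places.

(1) 0.53 × 1.09 × 0.91 × 2.31 = 1.21438
(2) 1.52 × 1.11 × 0.364 × 1.79 = 1.09931
Highest is cycle (1) at 1.2144 (>1, arbitrage).

1.2144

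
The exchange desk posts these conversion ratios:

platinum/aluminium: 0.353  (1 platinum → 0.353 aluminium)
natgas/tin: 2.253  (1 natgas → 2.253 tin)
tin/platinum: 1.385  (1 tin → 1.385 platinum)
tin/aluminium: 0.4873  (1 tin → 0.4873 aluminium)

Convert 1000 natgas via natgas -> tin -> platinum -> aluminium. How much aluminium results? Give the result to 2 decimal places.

1101.50

1000 natgas × 2.253 = 2253 tin
2253 tin × 1.385 = 3120.405 platinum
3120.405 platinum × 0.353 = 1101.502965 aluminium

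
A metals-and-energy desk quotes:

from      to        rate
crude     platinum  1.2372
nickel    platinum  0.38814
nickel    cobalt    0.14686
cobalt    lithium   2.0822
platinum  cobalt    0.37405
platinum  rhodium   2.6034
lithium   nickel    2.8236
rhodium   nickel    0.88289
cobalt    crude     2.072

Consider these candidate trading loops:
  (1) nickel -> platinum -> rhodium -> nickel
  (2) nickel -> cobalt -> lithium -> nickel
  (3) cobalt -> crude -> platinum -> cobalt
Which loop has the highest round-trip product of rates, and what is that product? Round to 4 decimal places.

0.9589

(1) 0.38814 × 2.6034 × 0.88289 = 0.89215
(2) 0.14686 × 2.0822 × 2.8236 = 0.86343
(3) 2.072 × 1.2372 × 0.37405 = 0.95887
Highest is cycle (3) at 0.9589 (≤1, no arbitrage).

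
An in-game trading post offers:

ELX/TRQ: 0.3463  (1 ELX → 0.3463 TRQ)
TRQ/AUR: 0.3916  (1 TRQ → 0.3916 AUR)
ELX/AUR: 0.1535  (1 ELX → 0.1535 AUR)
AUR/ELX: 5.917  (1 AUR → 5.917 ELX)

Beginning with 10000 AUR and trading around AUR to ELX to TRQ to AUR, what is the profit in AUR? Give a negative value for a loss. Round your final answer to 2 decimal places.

10000 AUR × 5.917 = 59170 ELX
59170 ELX × 0.3463 = 20490.571 TRQ
20490.571 TRQ × 0.3916 = 8024.1076036 AUR
Net change: 8024.1076036 − 10000 = -1975.8923964 AUR

-1975.89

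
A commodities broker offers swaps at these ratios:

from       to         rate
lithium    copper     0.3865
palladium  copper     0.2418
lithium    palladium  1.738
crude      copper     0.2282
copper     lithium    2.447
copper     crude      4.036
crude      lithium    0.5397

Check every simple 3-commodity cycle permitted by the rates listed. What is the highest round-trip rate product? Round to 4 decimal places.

1.0283

palladium→copper→lithium→palladium: 0.2418 × 2.447 × 1.738 = 1.02835
copper→crude→lithium→copper: 4.036 × 0.5397 × 0.3865 = 0.84189
Maximum is palladium→copper→lithium→palladium at 1.0283; arbitrage exists.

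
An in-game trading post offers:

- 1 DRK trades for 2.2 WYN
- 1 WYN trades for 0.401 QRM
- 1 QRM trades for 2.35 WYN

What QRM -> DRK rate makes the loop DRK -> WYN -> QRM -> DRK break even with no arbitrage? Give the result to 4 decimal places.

1.1335

Known legs of the cycle: 2.2 × 0.401 = 0.8822
For no arbitrage the full-cycle product must be 1, so the missing rate is 1 / 0.8822 ≈ 1.133530.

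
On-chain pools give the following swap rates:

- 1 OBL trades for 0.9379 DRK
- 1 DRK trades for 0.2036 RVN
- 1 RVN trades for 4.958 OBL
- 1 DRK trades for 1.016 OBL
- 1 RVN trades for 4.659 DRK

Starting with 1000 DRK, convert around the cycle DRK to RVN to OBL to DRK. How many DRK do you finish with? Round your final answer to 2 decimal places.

1000 DRK × 0.2036 = 203.6 RVN
203.6 RVN × 4.958 = 1009.4488 OBL
1009.4488 OBL × 0.9379 = 946.76202952 DRK

946.76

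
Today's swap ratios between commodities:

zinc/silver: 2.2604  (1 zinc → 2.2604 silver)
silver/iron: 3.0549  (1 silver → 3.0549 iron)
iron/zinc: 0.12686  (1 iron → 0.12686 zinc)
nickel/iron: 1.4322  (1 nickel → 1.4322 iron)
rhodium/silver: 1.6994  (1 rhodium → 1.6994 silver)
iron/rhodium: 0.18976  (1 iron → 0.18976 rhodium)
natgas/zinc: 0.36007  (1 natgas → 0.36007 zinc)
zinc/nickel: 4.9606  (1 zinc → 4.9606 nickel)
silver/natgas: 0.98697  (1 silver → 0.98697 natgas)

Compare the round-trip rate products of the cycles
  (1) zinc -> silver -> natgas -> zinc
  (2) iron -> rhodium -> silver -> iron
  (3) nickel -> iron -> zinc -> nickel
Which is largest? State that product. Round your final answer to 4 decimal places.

0.9851

(1) 2.2604 × 0.98697 × 0.36007 = 0.80330
(2) 0.18976 × 1.6994 × 3.0549 = 0.98514
(3) 1.4322 × 0.12686 × 4.9606 = 0.90129
Highest is cycle (2) at 0.9851 (≤1, no arbitrage).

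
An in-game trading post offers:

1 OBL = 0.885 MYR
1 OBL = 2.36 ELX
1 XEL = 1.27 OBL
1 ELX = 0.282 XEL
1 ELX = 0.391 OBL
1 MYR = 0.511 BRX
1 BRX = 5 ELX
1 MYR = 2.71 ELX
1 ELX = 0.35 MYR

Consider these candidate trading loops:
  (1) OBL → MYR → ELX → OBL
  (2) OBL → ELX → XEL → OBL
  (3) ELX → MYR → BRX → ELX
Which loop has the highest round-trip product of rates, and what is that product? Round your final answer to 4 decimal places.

0.9378

(1) 0.885 × 2.71 × 0.391 = 0.93775
(2) 2.36 × 0.282 × 1.27 = 0.84521
(3) 0.35 × 0.511 × 5 = 0.89425
Highest is cycle (1) at 0.9378 (≤1, no arbitrage).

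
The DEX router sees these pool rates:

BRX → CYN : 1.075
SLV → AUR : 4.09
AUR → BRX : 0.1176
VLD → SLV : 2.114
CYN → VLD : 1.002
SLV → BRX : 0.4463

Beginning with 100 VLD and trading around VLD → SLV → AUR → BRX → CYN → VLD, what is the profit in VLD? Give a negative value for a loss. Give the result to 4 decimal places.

100 VLD × 2.114 = 211.4 SLV
211.4 SLV × 4.09 = 864.626 AUR
864.626 AUR × 0.1176 = 101.6800176 BRX
101.6800176 BRX × 1.075 = 109.30601892 CYN
109.30601892 CYN × 1.002 = 109.52463095784 VLD
Net change: 109.52463095784 − 100 = 9.52463095784 VLD

9.5246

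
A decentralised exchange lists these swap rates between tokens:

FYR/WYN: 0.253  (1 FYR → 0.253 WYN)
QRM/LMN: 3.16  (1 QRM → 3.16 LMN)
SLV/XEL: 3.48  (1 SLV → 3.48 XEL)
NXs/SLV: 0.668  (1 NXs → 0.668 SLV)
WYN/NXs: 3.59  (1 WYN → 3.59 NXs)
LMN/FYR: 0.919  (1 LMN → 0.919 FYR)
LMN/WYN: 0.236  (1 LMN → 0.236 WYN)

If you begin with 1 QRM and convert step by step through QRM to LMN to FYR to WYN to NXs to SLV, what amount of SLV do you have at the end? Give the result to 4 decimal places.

1.7620

1 QRM × 3.16 = 3.16 LMN
3.16 LMN × 0.919 = 2.90404 FYR
2.90404 FYR × 0.253 = 0.73472212 WYN
0.73472212 WYN × 3.59 = 2.6376524108 NXs
2.6376524108 NXs × 0.668 = 1.7619518104144 SLV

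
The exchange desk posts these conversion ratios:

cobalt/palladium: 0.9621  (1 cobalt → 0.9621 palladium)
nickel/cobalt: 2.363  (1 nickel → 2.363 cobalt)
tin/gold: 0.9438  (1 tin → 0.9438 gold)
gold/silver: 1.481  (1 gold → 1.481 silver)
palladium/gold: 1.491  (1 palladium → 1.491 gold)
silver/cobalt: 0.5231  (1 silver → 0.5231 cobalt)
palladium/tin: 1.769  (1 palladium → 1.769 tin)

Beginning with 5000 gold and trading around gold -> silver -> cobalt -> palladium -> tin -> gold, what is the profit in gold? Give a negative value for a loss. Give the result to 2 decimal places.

5000 gold × 1.481 = 7405 silver
7405 silver × 0.5231 = 3873.5555 cobalt
3873.5555 cobalt × 0.9621 = 3726.74774655 palladium
3726.74774655 palladium × 1.769 = 6592.61676364695 tin
6592.61676364695 tin × 0.9438 = 6222.11170152999141 gold
Net change: 6222.11170152999141 − 5000 = 1222.11170152999141 gold

1222.11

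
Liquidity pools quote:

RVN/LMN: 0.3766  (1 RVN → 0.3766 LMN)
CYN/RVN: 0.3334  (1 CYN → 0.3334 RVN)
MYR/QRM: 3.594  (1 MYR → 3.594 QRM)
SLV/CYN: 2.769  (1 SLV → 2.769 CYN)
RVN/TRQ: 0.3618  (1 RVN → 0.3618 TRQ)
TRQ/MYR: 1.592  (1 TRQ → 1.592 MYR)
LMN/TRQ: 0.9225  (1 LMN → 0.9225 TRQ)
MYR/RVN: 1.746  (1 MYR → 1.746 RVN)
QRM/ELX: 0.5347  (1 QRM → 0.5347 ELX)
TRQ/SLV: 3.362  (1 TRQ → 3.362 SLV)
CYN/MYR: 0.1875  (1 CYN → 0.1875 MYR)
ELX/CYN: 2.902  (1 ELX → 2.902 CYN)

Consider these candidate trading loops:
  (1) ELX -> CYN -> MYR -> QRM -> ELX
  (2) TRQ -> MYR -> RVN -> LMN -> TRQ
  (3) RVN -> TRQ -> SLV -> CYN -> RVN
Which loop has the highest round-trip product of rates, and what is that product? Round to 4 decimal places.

(1) 2.902 × 0.1875 × 3.594 × 0.5347 = 1.04565
(2) 1.592 × 1.746 × 0.3766 × 0.9225 = 0.96568
(3) 0.3618 × 3.362 × 2.769 × 0.3334 = 1.12294
Highest is cycle (3) at 1.1229 (>1, arbitrage).

1.1229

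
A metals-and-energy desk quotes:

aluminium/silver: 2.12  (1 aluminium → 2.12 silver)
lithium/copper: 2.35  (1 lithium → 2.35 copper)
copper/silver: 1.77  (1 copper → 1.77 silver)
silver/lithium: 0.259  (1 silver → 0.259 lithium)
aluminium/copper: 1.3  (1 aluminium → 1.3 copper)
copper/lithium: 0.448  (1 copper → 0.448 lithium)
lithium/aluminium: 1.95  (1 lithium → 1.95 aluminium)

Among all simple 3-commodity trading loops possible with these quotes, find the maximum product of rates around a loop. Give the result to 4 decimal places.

1.1357

copper→lithium→aluminium→copper: 0.448 × 1.95 × 1.3 = 1.13568
copper→silver→lithium→copper: 1.77 × 0.259 × 2.35 = 1.07731
aluminium→silver→lithium→aluminium: 2.12 × 0.259 × 1.95 = 1.07071
Maximum is copper→lithium→aluminium→copper at 1.1357; arbitrage exists.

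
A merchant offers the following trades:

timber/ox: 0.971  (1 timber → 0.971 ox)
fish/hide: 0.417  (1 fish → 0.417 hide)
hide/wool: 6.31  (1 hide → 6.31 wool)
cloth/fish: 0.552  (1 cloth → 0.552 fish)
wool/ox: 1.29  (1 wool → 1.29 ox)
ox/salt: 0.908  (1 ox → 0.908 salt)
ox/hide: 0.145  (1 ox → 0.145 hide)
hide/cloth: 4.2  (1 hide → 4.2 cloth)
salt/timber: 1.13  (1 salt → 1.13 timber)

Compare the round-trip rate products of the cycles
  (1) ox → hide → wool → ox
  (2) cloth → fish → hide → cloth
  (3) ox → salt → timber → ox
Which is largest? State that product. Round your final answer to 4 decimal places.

(1) 0.145 × 6.31 × 1.29 = 1.18029
(2) 0.552 × 0.417 × 4.2 = 0.96677
(3) 0.908 × 1.13 × 0.971 = 0.99628
Highest is cycle (1) at 1.1803 (>1, arbitrage).

1.1803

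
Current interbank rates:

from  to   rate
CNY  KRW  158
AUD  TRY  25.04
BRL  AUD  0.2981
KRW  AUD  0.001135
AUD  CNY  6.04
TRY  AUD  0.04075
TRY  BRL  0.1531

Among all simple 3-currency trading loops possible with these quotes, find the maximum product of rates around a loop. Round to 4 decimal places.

BRL→AUD→TRY→BRL: 0.2981 × 25.04 × 0.1531 = 1.14280
AUD→CNY→KRW→AUD: 6.04 × 158 × 0.001135 = 1.08315
Maximum is BRL→AUD→TRY→BRL at 1.1428; arbitrage exists.

1.1428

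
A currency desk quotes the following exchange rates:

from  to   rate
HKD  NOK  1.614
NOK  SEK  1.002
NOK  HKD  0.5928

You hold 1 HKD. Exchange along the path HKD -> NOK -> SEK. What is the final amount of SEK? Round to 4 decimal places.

1 HKD × 1.614 = 1.614 NOK
1.614 NOK × 1.002 = 1.617228 SEK

1.6172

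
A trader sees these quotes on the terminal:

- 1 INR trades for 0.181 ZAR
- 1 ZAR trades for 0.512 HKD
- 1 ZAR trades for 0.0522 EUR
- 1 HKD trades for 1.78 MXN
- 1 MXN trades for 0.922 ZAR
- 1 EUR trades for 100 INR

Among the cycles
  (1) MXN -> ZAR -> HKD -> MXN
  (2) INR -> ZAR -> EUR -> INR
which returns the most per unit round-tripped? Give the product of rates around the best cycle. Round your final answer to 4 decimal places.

(1) 0.922 × 0.512 × 1.78 = 0.84027
(2) 0.181 × 0.0522 × 100 = 0.94482
Highest is cycle (2) at 0.9448 (≤1, no arbitrage).

0.9448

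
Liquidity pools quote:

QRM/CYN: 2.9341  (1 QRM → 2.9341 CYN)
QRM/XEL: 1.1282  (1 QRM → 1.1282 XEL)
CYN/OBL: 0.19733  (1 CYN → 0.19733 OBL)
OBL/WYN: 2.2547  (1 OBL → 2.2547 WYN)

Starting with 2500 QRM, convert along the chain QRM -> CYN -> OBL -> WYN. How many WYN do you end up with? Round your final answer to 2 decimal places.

3263.60

2500 QRM × 2.9341 = 7335.25 CYN
7335.25 CYN × 0.19733 = 1447.4648825 OBL
1447.4648825 OBL × 2.2547 = 3263.59907057275 WYN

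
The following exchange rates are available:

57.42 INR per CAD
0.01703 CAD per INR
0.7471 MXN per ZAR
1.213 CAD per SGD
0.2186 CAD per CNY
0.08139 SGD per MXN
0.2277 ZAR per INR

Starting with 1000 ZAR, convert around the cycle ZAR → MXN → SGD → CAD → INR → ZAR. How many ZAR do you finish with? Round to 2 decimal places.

964.35

1000 ZAR × 0.7471 = 747.1 MXN
747.1 MXN × 0.08139 = 60.806469 SGD
60.806469 SGD × 1.213 = 73.758246897 CAD
73.758246897 CAD × 57.42 = 4235.19853682574 INR
4235.19853682574 INR × 0.2277 = 964.354706835220998 ZAR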